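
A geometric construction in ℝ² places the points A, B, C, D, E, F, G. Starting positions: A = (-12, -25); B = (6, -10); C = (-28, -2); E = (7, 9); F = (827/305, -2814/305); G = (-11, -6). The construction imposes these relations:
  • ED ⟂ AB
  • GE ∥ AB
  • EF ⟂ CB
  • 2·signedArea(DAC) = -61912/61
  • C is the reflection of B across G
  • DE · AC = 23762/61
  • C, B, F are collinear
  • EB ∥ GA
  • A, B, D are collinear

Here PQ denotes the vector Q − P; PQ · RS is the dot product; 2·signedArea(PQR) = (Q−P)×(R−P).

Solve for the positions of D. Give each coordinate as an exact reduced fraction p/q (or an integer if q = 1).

1. D_x = 972/61  [A, B, D are collinear ∩ ED ⟂ AB]
2. D_y = -105/61  [A, B, D are collinear ∩ ED ⟂ AB]
   → D = (972/61, -105/61)

D = (972/61, -105/61)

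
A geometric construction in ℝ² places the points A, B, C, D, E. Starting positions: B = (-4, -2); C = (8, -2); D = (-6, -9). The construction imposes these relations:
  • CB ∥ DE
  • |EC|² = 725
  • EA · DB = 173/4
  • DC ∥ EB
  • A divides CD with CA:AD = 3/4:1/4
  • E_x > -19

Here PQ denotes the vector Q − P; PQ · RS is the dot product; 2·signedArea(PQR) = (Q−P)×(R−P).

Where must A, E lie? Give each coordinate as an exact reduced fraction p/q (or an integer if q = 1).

A = (-5/2, -29/4)
E = (-18, -9)

1. A_x = -5/2  [A divides CD with CA:AD = 3/4:1/4]
2. A_y = -29/4  [A divides CD with CA:AD = 3/4:1/4]
   → A = (-5/2, -29/4)
3. E_x = -18  [DC ∥ EB ∩ CB ∥ DE]
4. E_y = -9  [DC ∥ EB ∩ CB ∥ DE]
   → E = (-18, -9)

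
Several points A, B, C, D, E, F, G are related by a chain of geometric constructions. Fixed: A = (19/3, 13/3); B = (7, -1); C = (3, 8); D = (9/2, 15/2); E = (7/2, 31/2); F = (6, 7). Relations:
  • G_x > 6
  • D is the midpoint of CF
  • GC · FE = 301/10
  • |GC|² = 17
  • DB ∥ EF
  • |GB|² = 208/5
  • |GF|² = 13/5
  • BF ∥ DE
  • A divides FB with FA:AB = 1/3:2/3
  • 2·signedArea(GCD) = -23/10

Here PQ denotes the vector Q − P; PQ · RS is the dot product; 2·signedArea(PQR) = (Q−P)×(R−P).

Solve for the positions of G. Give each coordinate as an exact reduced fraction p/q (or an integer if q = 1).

G = (31/5, 27/5)

1. G_x = 31/5  [2·signedArea(GCD) = -23/10 ∩ GC · FE = 301/10]
2. G_y = 27/5  [2·signedArea(GCD) = -23/10 ∩ GC · FE = 301/10]
   → G = (31/5, 27/5)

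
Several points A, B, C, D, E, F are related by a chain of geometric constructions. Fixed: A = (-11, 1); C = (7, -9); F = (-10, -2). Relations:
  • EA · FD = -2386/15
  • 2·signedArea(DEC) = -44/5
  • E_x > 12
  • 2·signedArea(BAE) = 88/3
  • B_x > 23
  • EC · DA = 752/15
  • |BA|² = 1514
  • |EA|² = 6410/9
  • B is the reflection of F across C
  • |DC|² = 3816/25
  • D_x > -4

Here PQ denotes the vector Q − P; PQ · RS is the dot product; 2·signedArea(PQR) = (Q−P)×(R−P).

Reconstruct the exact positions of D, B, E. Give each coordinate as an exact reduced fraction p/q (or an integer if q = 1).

1. B_x = 24  [B is the reflection of F across C]
2. B_y = -16  [B is the reflection of F across C]
   → B = (24, -16)
3. E_x = 38/3  [line -17·x + -35·y + -544/3 = 0 ∩ |EA|² = 6410/9]
4. E_y = -34/3  [line -17·x + -35·y + -544/3 = 0 ∩ |EA|² = 6410/9]
   → E = (38/3, -34/3)
5. D_x = -19/5  [2·signedArea(DEC) = -44/5 ∩ EA · FD = -2386/15]
6. D_y = -3  [2·signedArea(DEC) = -44/5 ∩ EA · FD = -2386/15]
   → D = (-19/5, -3)

B = (24, -16)
D = (-19/5, -3)
E = (38/3, -34/3)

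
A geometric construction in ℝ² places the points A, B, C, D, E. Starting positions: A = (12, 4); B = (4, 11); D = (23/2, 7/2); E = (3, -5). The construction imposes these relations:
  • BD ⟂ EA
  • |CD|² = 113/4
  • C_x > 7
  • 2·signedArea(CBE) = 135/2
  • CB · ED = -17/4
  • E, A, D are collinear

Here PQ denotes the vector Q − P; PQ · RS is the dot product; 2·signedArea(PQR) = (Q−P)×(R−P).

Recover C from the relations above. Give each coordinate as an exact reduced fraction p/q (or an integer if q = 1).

1. C_x = 8  [CB · ED = -17/4 ∩ 2·signedArea(CBE) = 135/2]
2. C_y = 15/2  [CB · ED = -17/4 ∩ 2·signedArea(CBE) = 135/2]
   → C = (8, 15/2)

C = (8, 15/2)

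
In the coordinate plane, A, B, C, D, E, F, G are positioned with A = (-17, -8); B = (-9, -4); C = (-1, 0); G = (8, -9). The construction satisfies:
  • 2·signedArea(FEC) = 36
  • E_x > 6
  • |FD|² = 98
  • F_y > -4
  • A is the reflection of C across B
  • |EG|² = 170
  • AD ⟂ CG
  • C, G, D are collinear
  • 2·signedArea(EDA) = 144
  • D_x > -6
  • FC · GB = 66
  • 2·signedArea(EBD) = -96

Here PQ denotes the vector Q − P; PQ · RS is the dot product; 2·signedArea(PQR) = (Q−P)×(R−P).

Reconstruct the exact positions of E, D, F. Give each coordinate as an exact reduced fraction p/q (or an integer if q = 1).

D = (-5, 4)
E = (7, 4)
F = (2, -3)

1. D_x = -5  [C, G, D are collinear ∩ AD ⟂ CG]
2. D_y = 4  [C, G, D are collinear ∩ AD ⟂ CG]
   → D = (-5, 4)
3. E_x = 7  [2·signedArea(EBD) = -96 ∩ 2·signedArea(EDA) = 144]
4. E_y = 4  [2·signedArea(EBD) = -96 ∩ 2·signedArea(EDA) = 144]
   → E = (7, 4)
5. F_x = 2  [2·signedArea(FEC) = 36 ∩ FC · GB = 66]
6. F_y = -3  [2·signedArea(FEC) = 36 ∩ FC · GB = 66]
   → F = (2, -3)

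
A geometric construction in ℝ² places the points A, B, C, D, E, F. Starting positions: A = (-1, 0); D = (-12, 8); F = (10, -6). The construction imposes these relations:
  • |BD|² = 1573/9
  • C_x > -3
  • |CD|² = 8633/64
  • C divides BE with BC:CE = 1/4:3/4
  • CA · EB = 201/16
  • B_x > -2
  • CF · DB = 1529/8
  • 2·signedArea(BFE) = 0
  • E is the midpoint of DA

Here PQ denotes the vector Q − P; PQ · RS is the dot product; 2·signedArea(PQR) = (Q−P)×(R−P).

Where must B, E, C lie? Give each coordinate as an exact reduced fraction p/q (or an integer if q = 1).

1. E_x = -13/2  [E is the midpoint of DA]
2. E_y = 4  [E is the midpoint of DA]
   → E = (-13/2, 4)
3. B_x = -1  [line -10·x + -33/2·y + 1 = 0 ∩ |BD|² = 1573/9]
4. B_y = 2/3  [line -10·x + -33/2·y + 1 = 0 ∩ |BD|² = 1573/9]
   → B = (-1, 2/3)
5. C_x = -19/8  [C divides BE with BC:CE = 1/4:3/4]
6. C_y = 3/2  [C divides BE with BC:CE = 1/4:3/4]
   → C = (-19/8, 3/2)

B = (-1, 2/3)
C = (-19/8, 3/2)
E = (-13/2, 4)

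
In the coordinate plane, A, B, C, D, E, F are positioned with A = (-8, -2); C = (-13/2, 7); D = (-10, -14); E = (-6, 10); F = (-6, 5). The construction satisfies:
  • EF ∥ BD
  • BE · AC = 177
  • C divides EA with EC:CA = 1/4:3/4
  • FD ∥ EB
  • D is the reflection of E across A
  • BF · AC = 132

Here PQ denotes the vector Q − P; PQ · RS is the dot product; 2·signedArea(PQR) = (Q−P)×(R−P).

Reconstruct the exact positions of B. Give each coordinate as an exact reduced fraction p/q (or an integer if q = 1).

1. B_x = -10  [EF ∥ BD ∩ FD ∥ EB]
2. B_y = -9  [EF ∥ BD ∩ FD ∥ EB]
   → B = (-10, -9)

B = (-10, -9)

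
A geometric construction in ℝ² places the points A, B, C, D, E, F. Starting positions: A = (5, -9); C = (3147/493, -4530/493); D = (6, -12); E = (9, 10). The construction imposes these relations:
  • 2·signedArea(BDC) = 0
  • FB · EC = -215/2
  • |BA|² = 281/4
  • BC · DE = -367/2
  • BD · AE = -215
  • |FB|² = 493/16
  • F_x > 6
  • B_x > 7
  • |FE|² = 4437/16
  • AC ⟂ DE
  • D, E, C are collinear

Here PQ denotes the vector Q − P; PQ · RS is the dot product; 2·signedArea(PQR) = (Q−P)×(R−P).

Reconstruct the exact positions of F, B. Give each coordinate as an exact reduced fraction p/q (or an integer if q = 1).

B = (15/2, -1)
F = (27/4, -13/2)

1. B_x = 15/2  [2·signedArea(BDC) = 0 ∩ BC · DE = -367/2]
2. B_y = -1  [2·signedArea(BDC) = 0 ∩ BC · DE = -367/2]
   → B = (15/2, -1)
3. F_x = 27/4  [line 1290/493·x + 9460/493·y + 105565/986 = 0 ∩ |FB|² = 493/16]
4. F_y = -13/2  [line 1290/493·x + 9460/493·y + 105565/986 = 0 ∩ |FB|² = 493/16]
   → F = (27/4, -13/2)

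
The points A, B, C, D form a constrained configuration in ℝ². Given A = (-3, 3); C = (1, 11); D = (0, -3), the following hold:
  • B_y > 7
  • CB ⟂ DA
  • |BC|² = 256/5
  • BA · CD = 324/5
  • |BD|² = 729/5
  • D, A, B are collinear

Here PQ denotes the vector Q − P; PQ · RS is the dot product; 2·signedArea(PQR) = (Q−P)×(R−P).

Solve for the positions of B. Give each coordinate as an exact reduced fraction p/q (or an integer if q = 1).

1. B_x = -27/5  [D, A, B are collinear ∩ CB ⟂ DA]
2. B_y = 39/5  [D, A, B are collinear ∩ CB ⟂ DA]
   → B = (-27/5, 39/5)

B = (-27/5, 39/5)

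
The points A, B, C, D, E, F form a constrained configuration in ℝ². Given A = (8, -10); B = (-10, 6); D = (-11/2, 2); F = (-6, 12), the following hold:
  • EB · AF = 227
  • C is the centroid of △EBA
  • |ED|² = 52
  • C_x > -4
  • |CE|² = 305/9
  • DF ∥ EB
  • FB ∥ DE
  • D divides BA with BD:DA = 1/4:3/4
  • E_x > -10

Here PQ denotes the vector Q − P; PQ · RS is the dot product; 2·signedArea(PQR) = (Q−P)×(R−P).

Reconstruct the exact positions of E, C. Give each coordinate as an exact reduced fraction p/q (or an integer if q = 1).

1. E_x = -19/2  [DF ∥ EB ∩ FB ∥ DE]
2. E_y = -4  [DF ∥ EB ∩ FB ∥ DE]
   → E = (-19/2, -4)
3. C_x = -23/6  [C is the centroid of △EBA]
4. C_y = -8/3  [C is the centroid of △EBA]
   → C = (-23/6, -8/3)

C = (-23/6, -8/3)
E = (-19/2, -4)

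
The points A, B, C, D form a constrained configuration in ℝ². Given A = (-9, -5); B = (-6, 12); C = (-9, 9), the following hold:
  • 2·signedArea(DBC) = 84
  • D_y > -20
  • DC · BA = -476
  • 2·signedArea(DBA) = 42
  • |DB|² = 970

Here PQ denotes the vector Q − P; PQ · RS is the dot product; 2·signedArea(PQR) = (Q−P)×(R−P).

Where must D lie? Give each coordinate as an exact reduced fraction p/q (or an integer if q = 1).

D = (-9, -19)

1. D_x = -9  [2·signedArea(DBC) = 84 ∩ 2·signedArea(DBA) = 42]
2. D_y = -19  [2·signedArea(DBC) = 84 ∩ 2·signedArea(DBA) = 42]
   → D = (-9, -19)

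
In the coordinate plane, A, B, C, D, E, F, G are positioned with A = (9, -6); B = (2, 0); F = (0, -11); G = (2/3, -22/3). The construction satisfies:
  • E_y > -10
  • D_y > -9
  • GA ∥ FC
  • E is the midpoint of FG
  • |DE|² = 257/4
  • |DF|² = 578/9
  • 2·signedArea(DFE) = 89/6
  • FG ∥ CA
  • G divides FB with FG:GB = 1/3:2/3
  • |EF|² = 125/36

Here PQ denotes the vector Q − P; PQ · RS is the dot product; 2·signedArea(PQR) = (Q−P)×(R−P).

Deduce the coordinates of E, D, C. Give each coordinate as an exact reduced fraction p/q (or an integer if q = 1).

C = (25/3, -29/3)
D = (-23/3, -26/3)
E = (1/3, -55/6)

1. E_x = 1/3  [E is the midpoint of FG]
2. E_y = -55/6  [E is the midpoint of FG]
   → E = (1/3, -55/6)
3. D_x = -23/3  [line -11/6·x + 1/3·y + -67/6 = 0 ∩ |DF|² = 578/9]
4. D_y = -26/3  [line -11/6·x + 1/3·y + -67/6 = 0 ∩ |DF|² = 578/9]
   → D = (-23/3, -26/3)
5. C_x = 25/3  [FG ∥ CA ∩ GA ∥ FC]
6. C_y = -29/3  [FG ∥ CA ∩ GA ∥ FC]
   → C = (25/3, -29/3)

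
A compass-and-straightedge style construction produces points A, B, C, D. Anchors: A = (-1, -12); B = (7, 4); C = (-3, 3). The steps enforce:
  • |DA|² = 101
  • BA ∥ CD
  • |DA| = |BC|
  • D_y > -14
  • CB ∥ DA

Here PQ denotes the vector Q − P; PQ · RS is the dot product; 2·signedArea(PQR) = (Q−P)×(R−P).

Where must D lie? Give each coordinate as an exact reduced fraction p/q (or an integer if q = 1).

1. D_x = -11  [CB ∥ DA ∩ BA ∥ CD]
2. D_y = -13  [CB ∥ DA ∩ BA ∥ CD]
   → D = (-11, -13)

D = (-11, -13)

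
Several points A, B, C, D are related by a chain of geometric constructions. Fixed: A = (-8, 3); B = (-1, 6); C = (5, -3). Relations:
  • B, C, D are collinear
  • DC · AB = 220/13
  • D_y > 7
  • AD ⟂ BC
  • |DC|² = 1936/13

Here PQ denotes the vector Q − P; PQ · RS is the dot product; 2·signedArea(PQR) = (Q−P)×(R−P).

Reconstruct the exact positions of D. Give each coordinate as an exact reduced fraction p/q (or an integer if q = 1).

D = (-23/13, 93/13)

1. D_x = -23/13  [B, C, D are collinear ∩ AD ⟂ BC]
2. D_y = 93/13  [B, C, D are collinear ∩ AD ⟂ BC]
   → D = (-23/13, 93/13)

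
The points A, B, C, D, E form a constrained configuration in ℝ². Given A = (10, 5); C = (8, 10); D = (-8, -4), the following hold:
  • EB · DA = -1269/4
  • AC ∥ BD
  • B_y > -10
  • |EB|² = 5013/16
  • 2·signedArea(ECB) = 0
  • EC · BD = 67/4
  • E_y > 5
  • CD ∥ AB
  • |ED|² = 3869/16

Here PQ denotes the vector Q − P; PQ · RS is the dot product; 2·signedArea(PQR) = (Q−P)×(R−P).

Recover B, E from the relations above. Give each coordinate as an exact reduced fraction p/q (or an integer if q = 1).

B = (-6, -9)
E = (9/2, 21/4)

1. B_x = -6  [AC ∥ BD ∩ CD ∥ AB]
2. B_y = -9  [AC ∥ BD ∩ CD ∥ AB]
   → B = (-6, -9)
3. E_x = 9/2  [2·signedArea(ECB) = 0 ∩ EC · BD = 67/4]
4. E_y = 21/4  [2·signedArea(ECB) = 0 ∩ EC · BD = 67/4]
   → E = (9/2, 21/4)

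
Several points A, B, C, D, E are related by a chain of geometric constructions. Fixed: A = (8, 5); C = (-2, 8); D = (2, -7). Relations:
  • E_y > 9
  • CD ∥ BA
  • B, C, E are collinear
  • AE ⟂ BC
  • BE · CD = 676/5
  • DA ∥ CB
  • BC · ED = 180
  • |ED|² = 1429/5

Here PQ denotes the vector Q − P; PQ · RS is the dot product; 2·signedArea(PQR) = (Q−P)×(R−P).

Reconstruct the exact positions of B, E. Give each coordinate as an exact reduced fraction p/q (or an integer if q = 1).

1. B_x = 4  [CD ∥ BA ∩ DA ∥ CB]
2. B_y = 20  [CD ∥ BA ∩ DA ∥ CB]
   → B = (4, 20)
3. E_x = -6/5  [B, C, E are collinear ∩ AE ⟂ BC]
4. E_y = 48/5  [B, C, E are collinear ∩ AE ⟂ BC]
   → E = (-6/5, 48/5)

B = (4, 20)
E = (-6/5, 48/5)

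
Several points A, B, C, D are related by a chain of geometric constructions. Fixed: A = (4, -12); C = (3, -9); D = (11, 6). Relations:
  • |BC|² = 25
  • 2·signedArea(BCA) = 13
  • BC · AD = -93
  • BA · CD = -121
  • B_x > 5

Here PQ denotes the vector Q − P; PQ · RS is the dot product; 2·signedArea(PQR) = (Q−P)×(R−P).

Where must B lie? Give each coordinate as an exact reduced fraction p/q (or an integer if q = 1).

1. B_x = 6  [2·signedArea(BCA) = 13 ∩ BC · AD = -93]
2. B_y = -5  [2·signedArea(BCA) = 13 ∩ BC · AD = -93]
   → B = (6, -5)

B = (6, -5)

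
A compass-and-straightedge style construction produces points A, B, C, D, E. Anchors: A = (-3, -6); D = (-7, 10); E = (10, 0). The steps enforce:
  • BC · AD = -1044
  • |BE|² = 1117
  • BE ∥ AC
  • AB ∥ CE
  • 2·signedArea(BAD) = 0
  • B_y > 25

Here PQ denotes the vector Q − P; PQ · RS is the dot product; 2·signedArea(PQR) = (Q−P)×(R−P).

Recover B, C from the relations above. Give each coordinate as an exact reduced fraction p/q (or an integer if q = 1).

1. B_x = -11  [line -16·x + -4·y + -72 = 0 ∩ |BE|² = 1117]
2. B_y = 26  [line -16·x + -4·y + -72 = 0 ∩ |BE|² = 1117]
   → B = (-11, 26)
3. C_x = 18  [AB ∥ CE ∩ BE ∥ AC]
4. C_y = -32  [AB ∥ CE ∩ BE ∥ AC]
   → C = (18, -32)

B = (-11, 26)
C = (18, -32)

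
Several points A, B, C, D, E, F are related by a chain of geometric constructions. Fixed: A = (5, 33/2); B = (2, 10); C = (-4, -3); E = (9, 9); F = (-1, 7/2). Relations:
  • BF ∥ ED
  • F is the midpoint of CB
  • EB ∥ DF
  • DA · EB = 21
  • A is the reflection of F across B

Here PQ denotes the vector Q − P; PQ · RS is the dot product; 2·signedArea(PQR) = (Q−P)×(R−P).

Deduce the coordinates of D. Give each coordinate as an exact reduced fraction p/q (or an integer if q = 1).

1. D_x = 6  [EB ∥ DF ∩ BF ∥ ED]
2. D_y = 5/2  [EB ∥ DF ∩ BF ∥ ED]
   → D = (6, 5/2)

D = (6, 5/2)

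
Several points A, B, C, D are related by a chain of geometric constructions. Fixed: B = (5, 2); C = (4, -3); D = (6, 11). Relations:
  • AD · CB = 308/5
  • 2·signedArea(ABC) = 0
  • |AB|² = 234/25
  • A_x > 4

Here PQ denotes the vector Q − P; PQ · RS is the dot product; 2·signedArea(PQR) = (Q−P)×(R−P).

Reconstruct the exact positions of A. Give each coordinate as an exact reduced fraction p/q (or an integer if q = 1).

A = (22/5, -1)

1. A_x = 22/5  [2·signedArea(ABC) = 0 ∩ AD · CB = 308/5]
2. A_y = -1  [2·signedArea(ABC) = 0 ∩ AD · CB = 308/5]
   → A = (22/5, -1)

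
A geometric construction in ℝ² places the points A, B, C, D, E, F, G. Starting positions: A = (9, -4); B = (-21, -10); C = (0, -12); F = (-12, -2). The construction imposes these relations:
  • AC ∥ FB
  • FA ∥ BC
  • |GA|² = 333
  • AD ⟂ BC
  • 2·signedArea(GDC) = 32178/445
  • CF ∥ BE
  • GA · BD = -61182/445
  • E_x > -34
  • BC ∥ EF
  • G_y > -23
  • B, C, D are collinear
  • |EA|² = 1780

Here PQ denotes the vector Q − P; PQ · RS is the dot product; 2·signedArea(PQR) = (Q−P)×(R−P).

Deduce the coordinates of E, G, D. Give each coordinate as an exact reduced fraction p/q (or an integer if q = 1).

1. E_x = -33  [BC ∥ EF ∩ CF ∥ BE]
2. E_y = 0  [BC ∥ EF ∩ CF ∥ BE]
   → E = (-33, 0)
3. D_x = 3633/445  [B, C, D are collinear ∩ AD ⟂ BC]
4. D_y = -5686/445  [B, C, D are collinear ∩ AD ⟂ BC]
   → D = (3633/445, -5686/445)
5. G_x = 12  [GA · BD = -61182/445 ∩ 2·signedArea(GDC) = 32178/445]
6. G_y = -22  [GA · BD = -61182/445 ∩ 2·signedArea(GDC) = 32178/445]
   → G = (12, -22)

D = (3633/445, -5686/445)
E = (-33, 0)
G = (12, -22)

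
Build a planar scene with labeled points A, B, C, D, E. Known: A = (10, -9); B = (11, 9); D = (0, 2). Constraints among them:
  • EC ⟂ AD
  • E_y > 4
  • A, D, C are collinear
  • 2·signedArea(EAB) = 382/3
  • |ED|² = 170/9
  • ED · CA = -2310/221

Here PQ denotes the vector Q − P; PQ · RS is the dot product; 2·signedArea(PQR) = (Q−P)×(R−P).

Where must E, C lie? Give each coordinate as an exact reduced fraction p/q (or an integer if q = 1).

1. E_x = 11/3  [line -18·x + 1·y + 185/3 = 0 ∩ |ED|² = 170/9]
2. E_y = 13/3  [line -18·x + 1·y + 185/3 = 0 ∩ |ED|² = 170/9]
   → E = (11/3, 13/3)
3. C_x = 110/221  [A, D, C are collinear ∩ EC ⟂ AD]
4. C_y = 321/221  [A, D, C are collinear ∩ EC ⟂ AD]
   → C = (110/221, 321/221)

C = (110/221, 321/221)
E = (11/3, 13/3)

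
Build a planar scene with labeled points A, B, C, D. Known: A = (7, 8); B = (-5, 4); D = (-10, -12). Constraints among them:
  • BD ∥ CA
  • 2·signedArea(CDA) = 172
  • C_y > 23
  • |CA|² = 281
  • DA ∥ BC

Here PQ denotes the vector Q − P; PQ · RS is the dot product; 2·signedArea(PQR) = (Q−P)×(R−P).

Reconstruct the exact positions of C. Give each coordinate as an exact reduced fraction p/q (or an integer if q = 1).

C = (12, 24)

1. C_x = 12  [BD ∥ CA ∩ DA ∥ BC]
2. C_y = 24  [BD ∥ CA ∩ DA ∥ BC]
   → C = (12, 24)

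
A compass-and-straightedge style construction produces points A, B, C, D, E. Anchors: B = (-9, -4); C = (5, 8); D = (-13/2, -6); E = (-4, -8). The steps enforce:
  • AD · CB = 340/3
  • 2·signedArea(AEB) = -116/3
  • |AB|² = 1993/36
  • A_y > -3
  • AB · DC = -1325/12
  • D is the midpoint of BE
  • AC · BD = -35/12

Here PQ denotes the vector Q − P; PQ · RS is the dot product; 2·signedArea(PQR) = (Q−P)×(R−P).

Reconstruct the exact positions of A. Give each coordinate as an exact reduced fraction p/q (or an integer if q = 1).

A = (-11/6, -2)

1. A_x = -11/6  [AC · BD = -35/12 ∩ 2·signedArea(AEB) = -116/3]
2. A_y = -2  [AC · BD = -35/12 ∩ 2·signedArea(AEB) = -116/3]
   → A = (-11/6, -2)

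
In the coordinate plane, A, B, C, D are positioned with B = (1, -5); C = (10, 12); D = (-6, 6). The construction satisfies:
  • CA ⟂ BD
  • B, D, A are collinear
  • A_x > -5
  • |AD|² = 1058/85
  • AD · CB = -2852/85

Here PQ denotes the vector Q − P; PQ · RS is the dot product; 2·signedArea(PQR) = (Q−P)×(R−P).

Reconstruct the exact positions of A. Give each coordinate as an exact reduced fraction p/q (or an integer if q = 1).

A = (-349/85, 257/85)

1. A_x = -349/85  [B, D, A are collinear ∩ CA ⟂ BD]
2. A_y = 257/85  [B, D, A are collinear ∩ CA ⟂ BD]
   → A = (-349/85, 257/85)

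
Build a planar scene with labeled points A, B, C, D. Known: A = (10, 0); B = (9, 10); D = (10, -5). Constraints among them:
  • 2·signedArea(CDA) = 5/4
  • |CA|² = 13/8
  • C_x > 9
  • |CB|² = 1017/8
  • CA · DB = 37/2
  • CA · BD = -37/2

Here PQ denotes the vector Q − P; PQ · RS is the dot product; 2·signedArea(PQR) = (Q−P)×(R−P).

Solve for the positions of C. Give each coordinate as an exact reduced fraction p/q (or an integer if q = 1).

1. C_x = 39/4  [CA · BD = -37/2 ∩ 2·signedArea(CDA) = 5/4]
2. C_y = -5/4  [CA · BD = -37/2 ∩ 2·signedArea(CDA) = 5/4]
   → C = (39/4, -5/4)

C = (39/4, -5/4)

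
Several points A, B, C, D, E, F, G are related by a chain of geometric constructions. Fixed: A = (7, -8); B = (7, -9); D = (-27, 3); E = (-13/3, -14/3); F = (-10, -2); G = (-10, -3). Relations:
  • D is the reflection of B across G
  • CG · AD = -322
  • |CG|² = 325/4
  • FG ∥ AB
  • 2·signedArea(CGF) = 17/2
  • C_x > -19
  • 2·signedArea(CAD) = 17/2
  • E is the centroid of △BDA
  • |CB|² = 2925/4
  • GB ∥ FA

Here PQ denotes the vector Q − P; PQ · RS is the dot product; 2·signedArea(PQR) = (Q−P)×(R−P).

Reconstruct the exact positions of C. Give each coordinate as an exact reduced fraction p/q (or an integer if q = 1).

C = (-37/2, 0)

1. C_x = -37/2  [2·signedArea(CAD) = 17/2 ∩ 2·signedArea(CGF) = 17/2]
2. C_y = 0  [2·signedArea(CAD) = 17/2 ∩ 2·signedArea(CGF) = 17/2]
   → C = (-37/2, 0)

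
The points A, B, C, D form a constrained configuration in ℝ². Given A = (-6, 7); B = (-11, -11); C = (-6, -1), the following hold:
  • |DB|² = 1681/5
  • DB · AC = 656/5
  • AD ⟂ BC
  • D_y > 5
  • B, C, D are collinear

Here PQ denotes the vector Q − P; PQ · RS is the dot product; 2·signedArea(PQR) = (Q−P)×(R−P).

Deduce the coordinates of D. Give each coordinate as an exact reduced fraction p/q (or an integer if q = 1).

1. D_x = -14/5  [B, C, D are collinear ∩ AD ⟂ BC]
2. D_y = 27/5  [B, C, D are collinear ∩ AD ⟂ BC]
   → D = (-14/5, 27/5)

D = (-14/5, 27/5)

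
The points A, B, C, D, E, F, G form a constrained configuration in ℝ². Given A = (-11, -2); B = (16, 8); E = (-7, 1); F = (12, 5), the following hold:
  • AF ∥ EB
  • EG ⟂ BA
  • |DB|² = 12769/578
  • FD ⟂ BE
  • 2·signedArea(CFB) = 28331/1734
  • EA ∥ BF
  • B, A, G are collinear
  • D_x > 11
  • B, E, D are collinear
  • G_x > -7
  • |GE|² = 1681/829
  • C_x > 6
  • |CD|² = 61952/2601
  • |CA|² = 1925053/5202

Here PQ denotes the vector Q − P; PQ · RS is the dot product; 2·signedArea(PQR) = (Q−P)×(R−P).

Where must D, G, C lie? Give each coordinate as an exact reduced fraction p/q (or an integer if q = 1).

C = (11851/1734, 9035/1734)
D = (6649/578, 3833/578)
G = (-5393/829, -278/829)

1. D_x = 6649/578  [B, E, D are collinear ∩ FD ⟂ BE]
2. D_y = 3833/578  [B, E, D are collinear ∩ FD ⟂ BE]
   → D = (6649/578, 3833/578)
3. G_x = -5393/829  [B, A, G are collinear ∩ EG ⟂ BA]
4. G_y = -278/829  [B, A, G are collinear ∩ EG ⟂ BA]
   → G = (-5393/829, -278/829)
5. C_x = 11851/1734  [line -3·x + 4·y + -587/1734 = 0 ∩ |CA|² = 1925053/5202]
6. C_y = 9035/1734  [line -3·x + 4·y + -587/1734 = 0 ∩ |CA|² = 1925053/5202]
   → C = (11851/1734, 9035/1734)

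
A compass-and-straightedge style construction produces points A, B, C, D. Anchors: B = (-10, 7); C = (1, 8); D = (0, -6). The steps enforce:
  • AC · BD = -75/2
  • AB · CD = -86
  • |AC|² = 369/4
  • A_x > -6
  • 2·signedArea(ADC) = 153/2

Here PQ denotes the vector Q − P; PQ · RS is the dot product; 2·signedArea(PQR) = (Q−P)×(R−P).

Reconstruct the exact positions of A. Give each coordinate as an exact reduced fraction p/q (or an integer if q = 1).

A = (-5, 1/2)

1. A_x = -5  [AC · BD = -75/2 ∩ 2·signedArea(ADC) = 153/2]
2. A_y = 1/2  [AC · BD = -75/2 ∩ 2·signedArea(ADC) = 153/2]
   → A = (-5, 1/2)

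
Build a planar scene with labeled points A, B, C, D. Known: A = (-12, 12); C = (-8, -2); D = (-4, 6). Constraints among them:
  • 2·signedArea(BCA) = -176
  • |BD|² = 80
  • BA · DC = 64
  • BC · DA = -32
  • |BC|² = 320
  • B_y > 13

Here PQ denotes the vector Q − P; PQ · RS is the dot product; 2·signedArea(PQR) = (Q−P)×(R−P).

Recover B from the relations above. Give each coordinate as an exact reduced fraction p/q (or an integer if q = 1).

1. B_x = 0  [BA · DC = 64 ∩ 2·signedArea(BCA) = -176]
2. B_y = 14  [BA · DC = 64 ∩ 2·signedArea(BCA) = -176]
   → B = (0, 14)

B = (0, 14)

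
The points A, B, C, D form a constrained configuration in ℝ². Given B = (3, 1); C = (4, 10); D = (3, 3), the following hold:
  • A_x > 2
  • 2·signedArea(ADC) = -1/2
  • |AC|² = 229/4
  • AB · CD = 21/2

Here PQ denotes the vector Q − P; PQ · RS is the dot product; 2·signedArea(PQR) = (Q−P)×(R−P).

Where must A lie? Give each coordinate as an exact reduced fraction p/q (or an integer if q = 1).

1. A_x = 3  [AB · CD = 21/2 ∩ 2·signedArea(ADC) = -1/2]
2. A_y = 5/2  [AB · CD = 21/2 ∩ 2·signedArea(ADC) = -1/2]
   → A = (3, 5/2)

A = (3, 5/2)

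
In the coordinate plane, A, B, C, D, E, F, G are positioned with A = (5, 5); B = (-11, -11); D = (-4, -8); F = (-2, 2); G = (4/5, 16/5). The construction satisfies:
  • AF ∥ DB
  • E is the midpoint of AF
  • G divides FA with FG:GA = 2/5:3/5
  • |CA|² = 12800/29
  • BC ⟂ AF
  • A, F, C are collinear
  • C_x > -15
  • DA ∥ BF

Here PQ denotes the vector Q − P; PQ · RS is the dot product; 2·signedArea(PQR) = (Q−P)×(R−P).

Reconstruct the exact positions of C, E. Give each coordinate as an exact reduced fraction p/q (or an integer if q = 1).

1. C_x = -415/29  [A, F, C are collinear ∩ BC ⟂ AF]
2. C_y = -95/29  [A, F, C are collinear ∩ BC ⟂ AF]
   → C = (-415/29, -95/29)
3. E_x = 3/2  [E is the midpoint of AF]
4. E_y = 7/2  [E is the midpoint of AF]
   → E = (3/2, 7/2)

C = (-415/29, -95/29)
E = (3/2, 7/2)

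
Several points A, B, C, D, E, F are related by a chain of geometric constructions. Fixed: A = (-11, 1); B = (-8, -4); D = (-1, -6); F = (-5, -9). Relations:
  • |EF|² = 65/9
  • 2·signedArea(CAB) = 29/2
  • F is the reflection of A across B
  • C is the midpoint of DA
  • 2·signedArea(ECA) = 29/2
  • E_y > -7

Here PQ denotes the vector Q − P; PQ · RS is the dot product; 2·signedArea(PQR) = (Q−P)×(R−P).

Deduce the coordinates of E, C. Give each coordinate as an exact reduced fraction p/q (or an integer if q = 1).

C = (-6, -5/2)
E = (-14/3, -19/3)

1. C_x = -6  [C is the midpoint of DA]
2. C_y = -5/2  [C is the midpoint of DA]
   → C = (-6, -5/2)
3. E_x = -14/3  [line -7/2·x + -5·y + -48 = 0 ∩ |EF|² = 65/9]
4. E_y = -19/3  [line -7/2·x + -5·y + -48 = 0 ∩ |EF|² = 65/9]
   → E = (-14/3, -19/3)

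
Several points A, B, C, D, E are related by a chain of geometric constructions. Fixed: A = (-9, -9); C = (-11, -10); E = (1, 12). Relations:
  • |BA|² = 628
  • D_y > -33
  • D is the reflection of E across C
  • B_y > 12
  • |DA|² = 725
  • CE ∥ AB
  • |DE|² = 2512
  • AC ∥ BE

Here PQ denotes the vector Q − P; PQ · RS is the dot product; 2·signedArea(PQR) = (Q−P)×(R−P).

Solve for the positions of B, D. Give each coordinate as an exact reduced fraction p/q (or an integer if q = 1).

B = (3, 13)
D = (-23, -32)

1. B_x = 3  [AC ∥ BE ∩ CE ∥ AB]
2. B_y = 13  [AC ∥ BE ∩ CE ∥ AB]
   → B = (3, 13)
3. D_x = -23  [D is the reflection of E across C]
4. D_y = -32  [D is the reflection of E across C]
   → D = (-23, -32)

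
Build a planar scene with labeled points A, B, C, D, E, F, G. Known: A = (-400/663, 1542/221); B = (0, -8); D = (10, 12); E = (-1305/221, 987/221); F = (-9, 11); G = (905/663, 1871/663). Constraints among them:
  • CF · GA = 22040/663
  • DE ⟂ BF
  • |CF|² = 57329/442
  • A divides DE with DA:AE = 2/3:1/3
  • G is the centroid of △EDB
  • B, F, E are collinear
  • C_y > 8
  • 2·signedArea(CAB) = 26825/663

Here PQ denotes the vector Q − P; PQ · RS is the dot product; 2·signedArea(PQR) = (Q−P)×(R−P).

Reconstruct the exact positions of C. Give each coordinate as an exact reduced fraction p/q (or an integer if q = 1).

1. C_x = 905/442  [CF · GA = 22040/663 ∩ 2·signedArea(CAB) = 26825/663]
2. C_y = 3639/442  [CF · GA = 22040/663 ∩ 2·signedArea(CAB) = 26825/663]
   → C = (905/442, 3639/442)

C = (905/442, 3639/442)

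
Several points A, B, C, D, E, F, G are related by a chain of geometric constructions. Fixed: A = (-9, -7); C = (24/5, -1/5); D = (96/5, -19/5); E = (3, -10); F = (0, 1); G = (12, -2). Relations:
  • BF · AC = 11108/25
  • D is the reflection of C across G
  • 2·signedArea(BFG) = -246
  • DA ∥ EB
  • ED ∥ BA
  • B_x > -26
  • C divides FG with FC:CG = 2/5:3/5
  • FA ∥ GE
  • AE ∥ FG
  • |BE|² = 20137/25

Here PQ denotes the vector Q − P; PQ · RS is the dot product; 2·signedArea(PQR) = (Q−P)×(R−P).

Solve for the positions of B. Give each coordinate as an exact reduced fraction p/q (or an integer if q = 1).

1. B_x = -126/5  [ED ∥ BA ∩ DA ∥ EB]
2. B_y = -66/5  [ED ∥ BA ∩ DA ∥ EB]
   → B = (-126/5, -66/5)

B = (-126/5, -66/5)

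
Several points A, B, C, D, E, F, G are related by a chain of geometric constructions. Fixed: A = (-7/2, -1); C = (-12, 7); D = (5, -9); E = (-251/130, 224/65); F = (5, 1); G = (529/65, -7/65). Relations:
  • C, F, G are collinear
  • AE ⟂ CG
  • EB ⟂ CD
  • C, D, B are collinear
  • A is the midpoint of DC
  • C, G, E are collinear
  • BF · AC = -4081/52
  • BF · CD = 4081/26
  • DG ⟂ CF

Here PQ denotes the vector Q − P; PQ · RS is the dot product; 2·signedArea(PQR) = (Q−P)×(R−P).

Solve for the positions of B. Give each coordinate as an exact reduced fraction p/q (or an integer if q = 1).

B = (-69247/14170, 2163/7085)

1. B_x = -69247/14170  [C, D, B are collinear ∩ EB ⟂ CD]
2. B_y = 2163/7085  [C, D, B are collinear ∩ EB ⟂ CD]
   → B = (-69247/14170, 2163/7085)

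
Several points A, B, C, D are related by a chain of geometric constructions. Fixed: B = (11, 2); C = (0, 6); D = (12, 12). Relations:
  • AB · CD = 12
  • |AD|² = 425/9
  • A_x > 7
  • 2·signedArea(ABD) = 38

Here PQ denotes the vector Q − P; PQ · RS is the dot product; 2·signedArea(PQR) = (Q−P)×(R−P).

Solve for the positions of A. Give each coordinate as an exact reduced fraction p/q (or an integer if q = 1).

A = (23/3, 20/3)

1. A_x = 23/3  [AB · CD = 12 ∩ 2·signedArea(ABD) = 38]
2. A_y = 20/3  [AB · CD = 12 ∩ 2·signedArea(ABD) = 38]
   → A = (23/3, 20/3)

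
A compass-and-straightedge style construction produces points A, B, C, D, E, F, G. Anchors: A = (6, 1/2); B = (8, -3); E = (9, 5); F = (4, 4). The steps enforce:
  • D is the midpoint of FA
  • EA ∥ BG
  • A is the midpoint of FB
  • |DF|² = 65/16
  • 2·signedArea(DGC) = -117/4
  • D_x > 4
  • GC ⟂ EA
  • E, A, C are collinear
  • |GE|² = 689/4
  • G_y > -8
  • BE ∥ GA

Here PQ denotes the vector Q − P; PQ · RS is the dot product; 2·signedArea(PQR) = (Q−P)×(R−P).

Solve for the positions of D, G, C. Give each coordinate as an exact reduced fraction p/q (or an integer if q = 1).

C = (2, -11/2)
D = (5, 9/4)
G = (5, -15/2)

1. D_x = 5  [D is the midpoint of FA]
2. D_y = 9/4  [D is the midpoint of FA]
   → D = (5, 9/4)
3. G_x = 5  [BE ∥ GA ∩ EA ∥ BG]
4. G_y = -15/2  [BE ∥ GA ∩ EA ∥ BG]
   → G = (5, -15/2)
5. C_x = 2  [E, A, C are collinear ∩ GC ⟂ EA]
6. C_y = -11/2  [E, A, C are collinear ∩ GC ⟂ EA]
   → C = (2, -11/2)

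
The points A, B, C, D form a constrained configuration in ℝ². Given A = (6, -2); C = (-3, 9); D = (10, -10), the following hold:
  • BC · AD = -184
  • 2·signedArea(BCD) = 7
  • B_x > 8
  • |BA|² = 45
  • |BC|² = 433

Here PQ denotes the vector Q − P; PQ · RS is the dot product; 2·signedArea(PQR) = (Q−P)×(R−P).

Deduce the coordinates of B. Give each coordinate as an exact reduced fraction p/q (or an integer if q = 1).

B = (9, -8)

1. B_x = 9  [2·signedArea(BCD) = 7 ∩ BC · AD = -184]
2. B_y = -8  [2·signedArea(BCD) = 7 ∩ BC · AD = -184]
   → B = (9, -8)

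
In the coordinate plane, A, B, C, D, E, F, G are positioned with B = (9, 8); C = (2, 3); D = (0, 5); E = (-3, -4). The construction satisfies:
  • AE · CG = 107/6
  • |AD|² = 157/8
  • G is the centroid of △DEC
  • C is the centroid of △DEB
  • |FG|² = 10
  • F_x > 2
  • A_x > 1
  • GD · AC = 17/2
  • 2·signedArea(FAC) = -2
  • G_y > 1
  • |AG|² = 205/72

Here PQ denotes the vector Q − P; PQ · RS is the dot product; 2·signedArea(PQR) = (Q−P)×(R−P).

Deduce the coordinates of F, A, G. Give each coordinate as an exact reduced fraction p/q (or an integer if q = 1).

A = (5/4, 3/4)
F = (8/3, 7/3)
G = (-1/3, 4/3)

1. G_x = -1/3  [G is the centroid of △DEC]
2. G_y = 4/3  [G is the centroid of △DEC]
   → G = (-1/3, 4/3)
3. A_x = 5/4  [AE · CG = 107/6 ∩ GD · AC = 17/2]
4. A_y = 3/4  [AE · CG = 107/6 ∩ GD · AC = 17/2]
   → A = (5/4, 3/4)
5. F_x = 8/3  [line -9/4·x + 3/4·y + 17/4 = 0 ∩ |FG|² = 10]
6. F_y = 7/3  [line -9/4·x + 3/4·y + 17/4 = 0 ∩ |FG|² = 10]
   → F = (8/3, 7/3)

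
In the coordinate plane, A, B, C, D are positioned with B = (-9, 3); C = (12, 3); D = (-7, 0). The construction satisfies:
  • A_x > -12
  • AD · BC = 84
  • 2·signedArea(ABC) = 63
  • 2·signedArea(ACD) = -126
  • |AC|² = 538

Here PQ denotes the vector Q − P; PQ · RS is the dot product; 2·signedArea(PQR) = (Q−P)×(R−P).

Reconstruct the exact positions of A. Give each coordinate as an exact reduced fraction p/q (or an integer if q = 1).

1. A_x = -11  [2·signedArea(ACD) = -126 ∩ AD · BC = 84]
2. A_y = 6  [2·signedArea(ACD) = -126 ∩ AD · BC = 84]
   → A = (-11, 6)

A = (-11, 6)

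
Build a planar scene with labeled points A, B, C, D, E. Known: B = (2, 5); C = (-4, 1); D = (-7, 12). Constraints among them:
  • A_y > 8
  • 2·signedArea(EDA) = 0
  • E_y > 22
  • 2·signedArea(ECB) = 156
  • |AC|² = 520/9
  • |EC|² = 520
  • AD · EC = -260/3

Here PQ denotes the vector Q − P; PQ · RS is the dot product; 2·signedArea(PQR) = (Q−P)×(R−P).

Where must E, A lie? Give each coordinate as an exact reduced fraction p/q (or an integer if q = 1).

1. E_x = -10  [line -4·x + 6·y + -178 = 0 ∩ |EC|² = 520]
2. E_y = 23  [line -4·x + 6·y + -178 = 0 ∩ |EC|² = 520]
   → E = (-10, 23)
3. A_x = -6  [2·signedArea(EDA) = 0 ∩ AD · EC = -260/3]
4. A_y = 25/3  [2·signedArea(EDA) = 0 ∩ AD · EC = -260/3]
   → A = (-6, 25/3)

A = (-6, 25/3)
E = (-10, 23)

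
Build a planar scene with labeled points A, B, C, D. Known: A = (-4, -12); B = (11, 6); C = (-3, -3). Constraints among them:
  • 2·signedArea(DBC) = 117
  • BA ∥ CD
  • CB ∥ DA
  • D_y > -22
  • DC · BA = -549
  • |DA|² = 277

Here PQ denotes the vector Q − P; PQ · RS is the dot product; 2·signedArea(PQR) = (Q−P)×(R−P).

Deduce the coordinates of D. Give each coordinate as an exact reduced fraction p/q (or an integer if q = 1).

D = (-18, -21)

1. D_x = -18  [CB ∥ DA ∩ BA ∥ CD]
2. D_y = -21  [CB ∥ DA ∩ BA ∥ CD]
   → D = (-18, -21)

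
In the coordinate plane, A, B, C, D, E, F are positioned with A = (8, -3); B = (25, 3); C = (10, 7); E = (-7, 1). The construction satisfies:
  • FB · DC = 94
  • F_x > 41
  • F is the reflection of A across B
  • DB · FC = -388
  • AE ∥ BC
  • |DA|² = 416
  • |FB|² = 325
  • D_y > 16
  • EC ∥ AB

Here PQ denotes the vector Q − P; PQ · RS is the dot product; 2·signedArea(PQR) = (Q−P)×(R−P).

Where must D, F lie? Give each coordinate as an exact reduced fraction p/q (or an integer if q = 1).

1. F_x = 42  [F is the reflection of A across B]
2. F_y = 9  [F is the reflection of A across B]
   → F = (42, 9)
3. D_x = 12  [DB · FC = -388 ∩ FB · DC = 94]
4. D_y = 17  [DB · FC = -388 ∩ FB · DC = 94]
   → D = (12, 17)

D = (12, 17)
F = (42, 9)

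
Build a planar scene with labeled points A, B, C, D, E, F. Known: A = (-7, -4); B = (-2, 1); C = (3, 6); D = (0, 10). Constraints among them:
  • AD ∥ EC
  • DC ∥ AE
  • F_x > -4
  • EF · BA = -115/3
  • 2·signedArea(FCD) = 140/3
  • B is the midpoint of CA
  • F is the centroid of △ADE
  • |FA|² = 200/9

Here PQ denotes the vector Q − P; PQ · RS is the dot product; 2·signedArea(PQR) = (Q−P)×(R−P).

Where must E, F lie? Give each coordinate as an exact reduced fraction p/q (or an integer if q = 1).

E = (-4, -8)
F = (-11/3, -2/3)

1. E_x = -4  [AD ∥ EC ∩ DC ∥ AE]
2. E_y = -8  [AD ∥ EC ∩ DC ∥ AE]
   → E = (-4, -8)
3. F_x = -11/3  [F is the centroid of △ADE]
4. F_y = -2/3  [F is the centroid of △ADE]
   → F = (-11/3, -2/3)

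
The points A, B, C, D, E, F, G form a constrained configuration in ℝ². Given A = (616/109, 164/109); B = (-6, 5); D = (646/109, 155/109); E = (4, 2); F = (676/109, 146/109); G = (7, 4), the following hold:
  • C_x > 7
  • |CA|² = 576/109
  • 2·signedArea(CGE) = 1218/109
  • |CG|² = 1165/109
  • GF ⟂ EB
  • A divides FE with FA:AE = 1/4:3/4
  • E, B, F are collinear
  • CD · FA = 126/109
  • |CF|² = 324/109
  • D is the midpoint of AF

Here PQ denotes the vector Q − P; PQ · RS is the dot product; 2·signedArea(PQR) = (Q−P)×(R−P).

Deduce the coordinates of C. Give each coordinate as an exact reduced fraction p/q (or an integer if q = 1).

C = (856/109, 92/109)

1. C_x = 856/109  [2·signedArea(CGE) = 1218/109 ∩ CD · FA = 126/109]
2. C_y = 92/109  [2·signedArea(CGE) = 1218/109 ∩ CD · FA = 126/109]
   → C = (856/109, 92/109)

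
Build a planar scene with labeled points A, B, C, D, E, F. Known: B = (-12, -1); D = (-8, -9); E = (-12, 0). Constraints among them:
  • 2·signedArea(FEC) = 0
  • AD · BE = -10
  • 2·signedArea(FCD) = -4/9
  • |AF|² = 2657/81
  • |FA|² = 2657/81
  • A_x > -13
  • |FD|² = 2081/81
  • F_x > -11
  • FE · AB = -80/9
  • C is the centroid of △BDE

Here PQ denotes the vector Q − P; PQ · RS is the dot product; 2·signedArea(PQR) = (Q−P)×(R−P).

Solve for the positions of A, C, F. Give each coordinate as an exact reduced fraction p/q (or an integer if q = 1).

1. A_y = 1  [AD · BE = -10]
2. C_x = -32/3  [C is the centroid of △BDE]
3. C_y = -10/3  [C is the centroid of △BDE]
   → C = (-32/3, -10/3)
4. F_x = -92/9  [2·signedArea(FEC) = 0 ∩ 2·signedArea(FCD) = -4/9]
5. F_y = -40/9  [2·signedArea(FEC) = 0 ∩ 2·signedArea(FCD) = -4/9]
   → F = (-92/9, -40/9)
6. A_x = -12  [AD · BE = -10 ∩ FE · AB = -80/9]
   → A = (-12, 1)
7. A_y = 1  [AD · BE = -10 ∩ FE · AB = -80/9]
   → A = (-12, 1)

A = (-12, 1)
C = (-32/3, -10/3)
F = (-92/9, -40/9)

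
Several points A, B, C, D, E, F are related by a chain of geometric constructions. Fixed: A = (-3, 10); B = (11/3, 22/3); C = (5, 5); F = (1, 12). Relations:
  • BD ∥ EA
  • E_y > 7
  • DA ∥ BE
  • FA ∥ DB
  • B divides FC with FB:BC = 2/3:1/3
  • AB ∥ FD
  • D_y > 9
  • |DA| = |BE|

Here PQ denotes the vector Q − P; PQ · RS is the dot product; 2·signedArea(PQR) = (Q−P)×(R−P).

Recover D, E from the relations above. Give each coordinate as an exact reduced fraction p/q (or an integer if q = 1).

1. D_x = 23/3  [FA ∥ DB ∩ AB ∥ FD]
2. D_y = 28/3  [FA ∥ DB ∩ AB ∥ FD]
   → D = (23/3, 28/3)
3. E_x = -7  [BD ∥ EA ∩ DA ∥ BE]
4. E_y = 8  [BD ∥ EA ∩ DA ∥ BE]
   → E = (-7, 8)

D = (23/3, 28/3)
E = (-7, 8)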